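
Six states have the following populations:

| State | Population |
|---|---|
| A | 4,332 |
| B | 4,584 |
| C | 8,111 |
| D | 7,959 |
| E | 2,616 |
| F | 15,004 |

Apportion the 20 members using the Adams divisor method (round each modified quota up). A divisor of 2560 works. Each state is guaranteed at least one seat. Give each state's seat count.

A=2; B=2; C=4; D=4; E=2; F=6

With modified divisor 2560: modified quotas A 1.692, B 1.791, C 3.168, D 3.109, E 1.022, F 5.861.
Rounding up: A 2, B 2, C 4, D 4, E 2, F 6 (total 20).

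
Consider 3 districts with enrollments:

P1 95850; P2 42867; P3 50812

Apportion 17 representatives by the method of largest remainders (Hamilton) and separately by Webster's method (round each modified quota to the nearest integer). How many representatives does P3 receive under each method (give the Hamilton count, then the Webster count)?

4 and 5

Hamilton: P1 9, P2 4, P3 4.
Webster: P1 8, P2 4, P3 5.
P3 gets 4 under Hamilton and 5 under Webster.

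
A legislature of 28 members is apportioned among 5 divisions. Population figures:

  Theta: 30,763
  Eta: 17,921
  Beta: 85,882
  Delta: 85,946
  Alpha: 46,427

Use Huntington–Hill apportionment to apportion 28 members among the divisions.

With divisor 9590: modified quotas Theta 3.208, Eta 1.869, Beta 8.955, Delta 8.962, Alpha 4.841.
Geometric-mean thresholds: Theta √(3·4)=3.464, Eta √(1·2)=1.414, Beta √(8·9)=8.485, Delta √(8·9)=8.485, Alpha √(4·5)=4.472.
Each quota rounded against its threshold gives Theta 3, Eta 2, Beta 9, Delta 9, Alpha 5 (total 28).

Theta 3, Eta 2, Beta 9, Delta 9, Alpha 5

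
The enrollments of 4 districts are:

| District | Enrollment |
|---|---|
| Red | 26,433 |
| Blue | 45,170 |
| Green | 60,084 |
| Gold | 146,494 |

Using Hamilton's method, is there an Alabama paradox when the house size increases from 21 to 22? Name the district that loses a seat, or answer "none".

none

At 21 seats: Red 2, Blue 3, Green 5, Gold 11.
At 22 seats: Red 2, Blue 3, Green 5, Gold 12.
No district's allocation decreased.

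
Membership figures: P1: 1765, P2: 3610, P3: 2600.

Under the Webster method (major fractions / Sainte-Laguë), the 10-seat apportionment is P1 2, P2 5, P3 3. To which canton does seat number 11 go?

P3

Priority for the next seat is population ÷ (current seats + 0.5).
Priorities: P1 706.000, P2 656.364, P3 742.857.
Highest priority: P3.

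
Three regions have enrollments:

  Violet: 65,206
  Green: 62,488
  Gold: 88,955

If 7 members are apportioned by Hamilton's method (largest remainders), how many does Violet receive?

Standard divisor: 216649 ÷ 7 ≈ 30949.857.
Standard quotas: Violet 2.1068, Green 2.0190, Gold 2.8742.
Lower quotas: Violet 2, Green 2, Gold 2 (sum 6, leaving 1 seat).
Remainders in descending order: Gold 0.8742, Violet 0.1068, Green 0.0190.
Largest remainder: Gold receives the extra seat.
Violet receives 2.

2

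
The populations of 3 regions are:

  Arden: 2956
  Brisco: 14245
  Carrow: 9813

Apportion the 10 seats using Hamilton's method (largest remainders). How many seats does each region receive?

Standard divisor: 27014 ÷ 10 ≈ 2701.4.
Standard quotas: Arden 1.0942, Brisco 5.2732, Carrow 3.6326.
Lower quotas: Arden 1, Brisco 5, Carrow 3 (sum 9, leaving 1 seat).
Remainders in descending order: Carrow 0.6326, Brisco 0.2732, Arden 0.0942.
The surplus seat goes to Carrow.

Arden 1, Brisco 5, Carrow 4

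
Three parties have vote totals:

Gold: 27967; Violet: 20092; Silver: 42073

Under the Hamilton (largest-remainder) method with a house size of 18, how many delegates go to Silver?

Standard divisor: 90132 ÷ 18 ≈ 5007.333.
Standard quotas: Gold 5.5852, Violet 4.0125, Silver 8.4023.
Lower quotas: Gold 5, Violet 4, Silver 8 (sum 17, leaving 1 seat).
Remainders in descending order: Gold 0.5852, Silver 0.4023, Violet 0.0125.
The surplus seat goes to Gold.
Silver receives 8.

8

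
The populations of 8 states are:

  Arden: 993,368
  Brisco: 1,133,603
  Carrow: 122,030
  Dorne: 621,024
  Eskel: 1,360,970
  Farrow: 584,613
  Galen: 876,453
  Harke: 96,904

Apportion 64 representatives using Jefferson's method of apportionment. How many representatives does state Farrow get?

Standard divisor 5788965/64 ≈ 90452.578; standard quotas: Arden 10.982, Brisco 12.533, Carrow 1.349, Dorne 6.866, Eskel 15.046, Farrow 6.463, Galen 9.690, Harke 1.071.
Rounding down gives 10, 12, 1, 6, 15, 6, 9, 1 = 60 seats, so the divisor must be adjusted.
With modified divisor 86100: modified quotas Arden 11.537, Brisco 13.166, Carrow 1.417, Dorne 7.213, Eskel 15.807, Farrow 6.790, Galen 10.179, Harke 1.125.
Rounding down: Arden 11, Brisco 13, Carrow 1, Dorne 7, Eskel 15, Farrow 6, Galen 10, Harke 1 (total 64).
Farrow receives 6.

6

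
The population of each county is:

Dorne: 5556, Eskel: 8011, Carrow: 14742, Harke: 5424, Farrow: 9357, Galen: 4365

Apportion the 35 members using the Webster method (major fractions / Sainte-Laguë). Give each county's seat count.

Standard divisor 47455/35 ≈ 1355.857; standard quotas: Dorne 4.098, Eskel 5.908, Carrow 10.873, Harke 4.000, Farrow 6.901, Galen 3.219.
Rounding to the nearest integer gives Dorne 4, Eskel 6, Carrow 11, Harke 4, Farrow 7, Galen 3 — total 35, matching the house size, so no adjustment is needed.

Dorne 4, Eskel 6, Carrow 11, Harke 4, Farrow 7, Galen 3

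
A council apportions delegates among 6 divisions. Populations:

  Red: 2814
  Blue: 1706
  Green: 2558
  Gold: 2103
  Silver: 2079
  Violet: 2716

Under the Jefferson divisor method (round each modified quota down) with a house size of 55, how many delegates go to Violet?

Standard divisor 13976/55 ≈ 254.109; standard quotas: Red 11.074, Blue 6.714, Green 10.067, Gold 8.276, Silver 8.182, Violet 10.688.
Rounding down gives 11, 6, 10, 8, 8, 10 = 53 seats, so the divisor must be adjusted.
With modified divisor 240: modified quotas Red 11.725, Blue 7.108, Green 10.658, Gold 8.762, Silver 8.662, Violet 11.317.
Rounding down: Red 11, Blue 7, Green 10, Gold 8, Silver 8, Violet 11 (total 55).
Violet receives 11.

11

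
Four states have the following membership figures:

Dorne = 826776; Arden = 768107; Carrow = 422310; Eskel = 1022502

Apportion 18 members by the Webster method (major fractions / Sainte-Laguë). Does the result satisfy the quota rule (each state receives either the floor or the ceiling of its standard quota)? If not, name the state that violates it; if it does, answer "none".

Standard quotas: Dorne 4.896, Arden 4.548, Carrow 2.501, Eskel 6.055.
Webster allocation: Dorne 5, Arden 5, Carrow 2, Eskel 6.
Every allocation lies between the lower and upper quota.

none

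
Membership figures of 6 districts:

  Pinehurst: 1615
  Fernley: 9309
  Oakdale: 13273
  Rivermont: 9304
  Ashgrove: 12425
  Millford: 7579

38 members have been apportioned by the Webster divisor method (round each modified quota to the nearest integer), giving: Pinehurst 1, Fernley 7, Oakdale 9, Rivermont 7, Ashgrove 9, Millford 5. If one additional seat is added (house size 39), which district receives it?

Oakdale

Priority for the next seat is population ÷ (current seats + 0.5).
Priorities: Pinehurst 1076.667, Fernley 1241.200, Oakdale 1397.158, Rivermont 1240.533, Ashgrove 1307.895, Millford 1378.000.
Highest priority: Oakdale.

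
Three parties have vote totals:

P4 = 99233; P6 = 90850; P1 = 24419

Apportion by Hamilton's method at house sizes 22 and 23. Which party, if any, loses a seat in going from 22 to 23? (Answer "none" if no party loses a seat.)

At 22 seats: P4 10, P6 9, P1 3.
At 23 seats: P4 11, P6 10, P1 2.
P1 drops from 3 to 2.

P1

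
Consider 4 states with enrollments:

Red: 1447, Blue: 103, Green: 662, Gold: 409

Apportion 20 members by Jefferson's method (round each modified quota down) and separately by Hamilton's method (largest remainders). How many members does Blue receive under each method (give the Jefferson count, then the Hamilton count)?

0 and 1

Jefferson: Red 12, Blue 0, Green 5, Gold 3.
Hamilton: Red 11, Blue 1, Green 5, Gold 3.
Blue gets 0 under Jefferson and 1 under Hamilton.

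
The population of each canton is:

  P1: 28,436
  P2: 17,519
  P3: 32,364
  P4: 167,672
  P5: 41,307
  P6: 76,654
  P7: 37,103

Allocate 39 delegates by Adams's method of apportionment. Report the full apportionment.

P1 3, P2 2, P3 3, P4 16, P5 4, P6 7, P7 4

Standard divisor 401055/39 ≈ 10283.462; standard quotas: P1 2.765, P2 1.704, P3 3.147, P4 16.305, P5 4.017, P6 7.454, P7 3.608.
Rounding up gives 3, 2, 4, 17, 5, 8, 4 = 43 seats, so the divisor must be adjusted.
With modified divisor 11100: modified quotas P1 2.562, P2 1.578, P3 2.916, P4 15.106, P5 3.721, P6 6.906, P7 3.343.
Rounding up: P1 3, P2 2, P3 3, P4 16, P5 4, P6 7, P7 4 (total 39).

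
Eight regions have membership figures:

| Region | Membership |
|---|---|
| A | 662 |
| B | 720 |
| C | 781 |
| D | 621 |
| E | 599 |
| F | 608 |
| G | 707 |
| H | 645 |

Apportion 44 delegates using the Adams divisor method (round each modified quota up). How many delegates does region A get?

6

Standard divisor 5343/44 ≈ 121.432; standard quotas: A 5.452, B 5.929, C 6.432, D 5.114, E 4.933, F 5.007, G 5.822, H 5.312.
Rounding up gives 6, 6, 7, 6, 5, 6, 6, 6 = 48 seats, so the divisor must be adjusted.
With modified divisor 131: modified quotas A 5.053, B 5.496, C 5.962, D 4.740, E 4.573, F 4.641, G 5.397, H 4.924.
Rounding up: A 6, B 6, C 6, D 5, E 5, F 5, G 6, H 5 (total 44).
A receives 6.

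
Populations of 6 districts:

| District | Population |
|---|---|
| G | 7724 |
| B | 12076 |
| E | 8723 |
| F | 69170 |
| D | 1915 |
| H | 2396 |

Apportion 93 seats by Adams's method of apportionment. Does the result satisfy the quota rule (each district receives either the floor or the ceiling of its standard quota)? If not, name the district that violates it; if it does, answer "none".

Standard quotas: G 7.042, B 11.010, E 7.953, F 63.064, D 1.746, H 2.185.
Adams allocation: G 7, B 11, E 8, F 62, D 2, H 3.
F has quota 63.064 (lower 63, upper 64) but receives 62 — outside the quota interval.

F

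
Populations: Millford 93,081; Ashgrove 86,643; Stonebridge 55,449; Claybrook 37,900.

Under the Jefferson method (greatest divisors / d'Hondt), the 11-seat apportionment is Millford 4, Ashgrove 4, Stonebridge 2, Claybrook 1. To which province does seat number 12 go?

Claybrook

Priority for the next seat is population ÷ (current seats + 1).
Priorities: Millford 18616.200, Ashgrove 17328.600, Stonebridge 18483.000, Claybrook 18950.000.
Highest priority: Claybrook.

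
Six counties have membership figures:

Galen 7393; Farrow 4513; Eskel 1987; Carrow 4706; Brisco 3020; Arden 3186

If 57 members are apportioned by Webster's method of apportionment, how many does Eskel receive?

5

Standard divisor 24805/57 ≈ 435.175; standard quotas: Galen 16.989, Farrow 10.371, Eskel 4.566, Carrow 10.814, Brisco 6.940, Arden 7.321.
Rounding to the nearest integer gives Galen 17, Farrow 10, Eskel 5, Carrow 11, Brisco 7, Arden 7 — total 57, matching the house size, so no adjustment is needed.
Eskel receives 5.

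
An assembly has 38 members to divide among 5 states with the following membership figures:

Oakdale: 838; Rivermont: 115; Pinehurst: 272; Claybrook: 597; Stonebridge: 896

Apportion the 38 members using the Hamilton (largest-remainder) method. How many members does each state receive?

Oakdale 12, Rivermont 2, Pinehurst 4, Claybrook 8, Stonebridge 12

The standard divisor is 2718/38 ≈ 71.526.
Standard quotas: Oakdale 11.716, Rivermont 1.608, Pinehurst 3.803, Claybrook 8.347, Stonebridge 12.527.
Lower quotas: Oakdale 11, Rivermont 1, Pinehurst 3, Claybrook 8, Stonebridge 12 (sum 35, leaving 3 seats).
Remainders in descending order: Pinehurst 0.803, Oakdale 0.716, Rivermont 0.608, Stonebridge 0.527, Claybrook 0.347.
The surplus seats go to Pinehurst, Oakdale, Rivermont.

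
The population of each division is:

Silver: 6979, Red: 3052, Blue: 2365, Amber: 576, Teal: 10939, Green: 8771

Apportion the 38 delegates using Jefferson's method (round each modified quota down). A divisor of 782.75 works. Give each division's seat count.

Silver: 8, Red: 3, Blue: 3, Amber: 0, Teal: 13, Green: 11

With modified divisor 782.75: modified quotas Silver 8.916, Red 3.899, Blue 3.021, Amber 0.736, Teal 13.975, Green 11.205.
Rounding down: Silver 8, Red 3, Blue 3, Amber 0, Teal 13, Green 11 (total 38).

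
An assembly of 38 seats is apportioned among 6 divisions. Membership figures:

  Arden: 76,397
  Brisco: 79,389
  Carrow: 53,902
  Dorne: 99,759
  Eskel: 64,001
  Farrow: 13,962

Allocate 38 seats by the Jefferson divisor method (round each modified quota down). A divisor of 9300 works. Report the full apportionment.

With modified divisor 9300: modified quotas Arden 8.215, Brisco 8.536, Carrow 5.796, Dorne 10.727, Eskel 6.882, Farrow 1.501.
Rounding down: Arden 8, Brisco 8, Carrow 5, Dorne 10, Eskel 6, Farrow 1 (total 38).

Arden 8, Brisco 8, Carrow 5, Dorne 10, Eskel 6, Farrow 1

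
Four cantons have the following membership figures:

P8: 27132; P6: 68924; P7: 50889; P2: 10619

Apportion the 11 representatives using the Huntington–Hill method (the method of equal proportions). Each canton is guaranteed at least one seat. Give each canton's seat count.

With divisor 15051: modified quotas P8 1.803, P6 4.579, P7 3.381, P2 0.706.
Geometric-mean thresholds: P8 √(1·2)=1.414, P6 √(4·5)=4.472, P7 √(3·4)=3.464, P2 (min 1).
Each quota rounded against its threshold gives P8 2, P6 5, P7 3, P2 1 (total 11).

P8 2, P6 5, P7 3, P2 1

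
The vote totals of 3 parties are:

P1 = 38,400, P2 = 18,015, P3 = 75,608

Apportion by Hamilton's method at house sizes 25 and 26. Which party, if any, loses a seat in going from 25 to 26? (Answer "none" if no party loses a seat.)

P2

At 25 seats: P1 7, P2 4, P3 14.
At 26 seats: P1 8, P2 3, P3 15.
P2 drops from 4 to 3.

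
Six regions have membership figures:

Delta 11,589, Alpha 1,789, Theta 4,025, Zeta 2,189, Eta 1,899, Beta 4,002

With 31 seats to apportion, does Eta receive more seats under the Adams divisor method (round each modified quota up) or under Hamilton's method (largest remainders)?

Adams: Delta 13, Alpha 2, Theta 5, Zeta 3, Eta 3, Beta 5.
Hamilton: Delta 14, Alpha 2, Theta 5, Zeta 3, Eta 2, Beta 5.
Eta gets 3 under Adams and 2 under Hamilton.

Adams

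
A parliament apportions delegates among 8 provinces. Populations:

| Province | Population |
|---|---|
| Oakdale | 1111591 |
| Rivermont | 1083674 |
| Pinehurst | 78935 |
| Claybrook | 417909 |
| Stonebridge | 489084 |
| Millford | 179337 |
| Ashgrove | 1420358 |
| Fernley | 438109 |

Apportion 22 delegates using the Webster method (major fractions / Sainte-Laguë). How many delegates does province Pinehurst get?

0

Standard divisor 5218997/22 ≈ 237227.136; standard quotas: Oakdale 4.686, Rivermont 4.568, Pinehurst 0.333, Claybrook 1.762, Stonebridge 2.062, Millford 0.756, Ashgrove 5.987, Fernley 1.847.
Rounding to the nearest integer gives 5, 5, 0, 2, 2, 1, 6, 2 = 23 seats, so the divisor must be adjusted.
With modified divisor 243900: modified quotas Oakdale 4.558, Rivermont 4.443, Pinehurst 0.324, Claybrook 1.713, Stonebridge 2.005, Millford 0.735, Ashgrove 5.824, Fernley 1.796.
Rounding to the nearest integer: Oakdale 5, Rivermont 4, Pinehurst 0, Claybrook 2, Stonebridge 2, Millford 1, Ashgrove 6, Fernley 2 (total 22).
Pinehurst receives 0.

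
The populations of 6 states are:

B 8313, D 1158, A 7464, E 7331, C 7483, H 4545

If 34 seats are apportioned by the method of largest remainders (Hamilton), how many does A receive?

The standard divisor is 36294/34 ≈ 1067.471.
Standard quotas: B 7.7876, D 1.0848, A 6.9922, E 6.8676, C 7.0100, H 4.2577.
Lower quotas: B 7, D 1, A 6, E 6, C 7, H 4 (sum 31, leaving 3 seats).
Remainders in descending order: A 0.9922, E 0.8676, B 0.7876, H 0.2577, D 0.0848, C 0.0100.
The surplus seats go to A, E, B.
A receives 7.

7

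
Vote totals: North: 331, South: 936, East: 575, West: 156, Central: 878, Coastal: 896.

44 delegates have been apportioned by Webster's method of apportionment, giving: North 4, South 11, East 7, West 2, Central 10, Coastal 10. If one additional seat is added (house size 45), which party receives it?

Coastal

Priority for the next seat is population ÷ (current seats + 0.5).
Priorities: North 73.556, South 81.391, East 76.667, West 62.400, Central 83.619, Coastal 85.333.
Highest priority: Coastal.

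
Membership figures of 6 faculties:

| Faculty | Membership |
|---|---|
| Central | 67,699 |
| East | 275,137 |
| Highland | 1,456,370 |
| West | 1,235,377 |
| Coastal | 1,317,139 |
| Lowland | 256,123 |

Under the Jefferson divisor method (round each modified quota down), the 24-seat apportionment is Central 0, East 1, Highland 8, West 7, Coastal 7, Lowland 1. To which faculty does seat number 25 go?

Priority for the next seat is population ÷ (current seats + 1).
Priorities: Central 67699.000, East 137568.500, Highland 161818.889, West 154422.125, Coastal 164642.375, Lowland 128061.500.
Highest priority: Coastal.

Coastal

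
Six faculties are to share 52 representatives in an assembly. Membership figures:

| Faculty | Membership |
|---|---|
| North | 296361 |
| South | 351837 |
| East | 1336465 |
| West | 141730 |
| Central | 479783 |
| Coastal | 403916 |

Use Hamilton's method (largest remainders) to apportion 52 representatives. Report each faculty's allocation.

Total 3010092; standard divisor 3010092/52 ≈ 57886.385.
Standard quotas: North 5.1197, South 6.0781, East 23.0877, West 2.4484, Central 8.2884, Coastal 6.9777.
Lower quotas: North 5, South 6, East 23, West 2, Central 8, Coastal 6 (sum 50, leaving 2 seats).
Remainders in descending order: Coastal 0.9777, West 0.4484, Central 0.2884, North 0.1197, East 0.0877, South 0.0781.
Largest remainders: Coastal, West receive the extra seats.

North: 5; South: 6; East: 23; West: 3; Central: 8; Coastal: 7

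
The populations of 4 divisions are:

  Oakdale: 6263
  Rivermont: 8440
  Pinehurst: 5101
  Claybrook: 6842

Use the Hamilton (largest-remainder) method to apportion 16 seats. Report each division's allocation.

Oakdale 4, Rivermont 5, Pinehurst 3, Claybrook 4

Total 26646; standard divisor 26646/16 ≈ 1665.375.
Standard quotas: Oakdale 3.7607, Rivermont 5.0679, Pinehurst 3.0630, Claybrook 4.1084.
Lower quotas: Oakdale 3, Rivermont 5, Pinehurst 3, Claybrook 4 (sum 15, leaving 1 seat).
Remainders in descending order: Oakdale 0.7607, Claybrook 0.1084, Rivermont 0.0679, Pinehurst 0.0630.
The surplus seat goes to Oakdale.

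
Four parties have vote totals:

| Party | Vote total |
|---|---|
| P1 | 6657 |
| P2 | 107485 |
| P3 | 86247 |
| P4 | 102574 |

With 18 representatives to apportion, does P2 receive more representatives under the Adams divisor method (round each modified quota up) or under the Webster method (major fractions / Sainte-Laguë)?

Adams: P1 1, P2 6, P3 5, P4 6.
Webster: P1 0, P2 7, P3 5, P4 6.
P2 gets 6 under Adams and 7 under Webster.

Webster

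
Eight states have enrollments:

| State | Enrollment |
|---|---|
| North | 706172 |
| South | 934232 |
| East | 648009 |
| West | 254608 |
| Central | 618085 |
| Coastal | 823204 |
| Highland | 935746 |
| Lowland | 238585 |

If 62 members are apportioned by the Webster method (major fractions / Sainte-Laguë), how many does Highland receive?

11

Standard divisor 5158641/62 ≈ 83203.887; standard quotas: North 8.487, South 11.228, East 7.788, West 3.060, Central 7.429, Coastal 9.894, Highland 11.246, Lowland 2.867.
Rounding to the nearest integer gives 8, 11, 8, 3, 7, 10, 11, 3 = 61 seats, so the divisor must be adjusted.
With modified divisor 82700: modified quotas North 8.539, South 11.297, East 7.836, West 3.079, Central 7.474, Coastal 9.954, Highland 11.315, Lowland 2.885.
Rounding to the nearest integer: North 9, South 11, East 8, West 3, Central 7, Coastal 10, Highland 11, Lowland 3 (total 62).
Highland receives 11.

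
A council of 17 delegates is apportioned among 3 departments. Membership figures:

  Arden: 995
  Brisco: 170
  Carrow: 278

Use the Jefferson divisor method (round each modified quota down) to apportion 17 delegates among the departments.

Arden 12; Brisco 2; Carrow 3

Standard divisor 1443/17 ≈ 84.882; standard quotas: Arden 11.722, Brisco 2.003, Carrow 3.275.
Rounding down gives 11, 2, 3 = 16 seats, so the divisor must be adjusted.
With modified divisor 80: modified quotas Arden 12.438, Brisco 2.125, Carrow 3.475.
Rounding down: Arden 12, Brisco 2, Carrow 3 (total 17).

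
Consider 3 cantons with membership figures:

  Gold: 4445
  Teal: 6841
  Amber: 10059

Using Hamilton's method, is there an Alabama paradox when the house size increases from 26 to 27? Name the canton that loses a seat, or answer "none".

Gold

At 26 seats: Gold 6, Teal 8, Amber 12.
At 27 seats: Gold 5, Teal 9, Amber 13.
Gold drops from 6 to 5.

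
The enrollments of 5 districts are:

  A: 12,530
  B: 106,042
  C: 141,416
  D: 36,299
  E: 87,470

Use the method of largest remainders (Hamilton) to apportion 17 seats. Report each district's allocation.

Standard divisor: 383757 ÷ 17 ≈ 22573.941.
Standard quotas: A 0.5551, B 4.6975, C 6.2646, D 1.6080, E 3.8748.
Lower quotas: A 0, B 4, C 6, D 1, E 3 (sum 14, leaving 3 seats).
Remainders in descending order: E 0.8748, B 0.6975, D 0.6080, A 0.5551, C 0.2646.
The surplus seats go to E, B, D.

A=0, B=5, C=6, D=2, E=4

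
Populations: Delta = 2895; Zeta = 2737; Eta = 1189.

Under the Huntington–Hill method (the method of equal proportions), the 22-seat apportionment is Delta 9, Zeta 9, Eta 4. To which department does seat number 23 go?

Delta

Priority for the next seat is population ÷ (√(s·(s+1))).
Priorities: Delta 305.160, Zeta 288.505, Eta 265.868.
Highest priority: Delta.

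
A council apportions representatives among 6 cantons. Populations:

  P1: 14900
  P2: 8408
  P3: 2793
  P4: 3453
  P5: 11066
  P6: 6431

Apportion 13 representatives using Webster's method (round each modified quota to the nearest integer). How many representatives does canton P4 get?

1

Standard divisor 47051/13 ≈ 3619.308; standard quotas: P1 4.117, P2 2.323, P3 0.772, P4 0.954, P5 3.057, P6 1.777.
Rounding to the nearest integer gives P1 4, P2 2, P3 1, P4 1, P5 3, P6 2 — total 13, matching the house size, so no adjustment is needed.
P4 receives 1.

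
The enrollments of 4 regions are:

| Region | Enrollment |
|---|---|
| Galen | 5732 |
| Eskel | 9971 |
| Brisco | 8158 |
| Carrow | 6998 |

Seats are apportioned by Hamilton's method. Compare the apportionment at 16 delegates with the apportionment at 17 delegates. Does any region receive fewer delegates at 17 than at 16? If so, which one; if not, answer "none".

At 16 seats: Galen 3, Eskel 5, Brisco 4, Carrow 4.
At 17 seats: Galen 3, Eskel 5, Brisco 5, Carrow 4.
No region's allocation decreased.

none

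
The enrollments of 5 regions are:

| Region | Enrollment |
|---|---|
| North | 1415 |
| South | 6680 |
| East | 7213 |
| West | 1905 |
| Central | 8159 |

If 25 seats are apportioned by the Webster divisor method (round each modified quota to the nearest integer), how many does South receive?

Standard divisor 25372/25 ≈ 1014.88; standard quotas: North 1.394, South 6.582, East 7.107, West 1.877, Central 8.039.
Rounding to the nearest integer gives North 1, South 7, East 7, West 2, Central 8 — total 25, matching the house size, so no adjustment is needed.
South receives 7.

7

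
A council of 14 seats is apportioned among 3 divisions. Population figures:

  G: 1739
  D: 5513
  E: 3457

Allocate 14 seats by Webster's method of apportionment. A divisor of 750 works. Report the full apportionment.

G 2, D 7, E 5

With modified divisor 750: modified quotas G 2.319, D 7.351, E 4.609.
Rounding to the nearest integer: G 2, D 7, E 5 (total 14).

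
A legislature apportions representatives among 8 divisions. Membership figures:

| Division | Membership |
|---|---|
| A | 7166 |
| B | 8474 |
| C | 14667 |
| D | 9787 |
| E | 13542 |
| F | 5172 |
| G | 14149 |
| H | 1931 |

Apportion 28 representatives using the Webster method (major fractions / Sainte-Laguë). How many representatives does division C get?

Standard divisor 74888/28 ≈ 2674.571; standard quotas: A 2.679, B 3.168, C 5.484, D 3.659, E 5.063, F 1.934, G 5.290, H 0.722.
Rounding to the nearest integer gives A 3, B 3, C 5, D 4, E 5, F 2, G 5, H 1 — total 28, matching the house size, so no adjustment is needed.
C receives 5.

5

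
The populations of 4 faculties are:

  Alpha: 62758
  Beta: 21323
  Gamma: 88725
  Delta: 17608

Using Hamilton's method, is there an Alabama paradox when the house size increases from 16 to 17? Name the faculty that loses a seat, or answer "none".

At 16 seats: Alpha 5, Beta 2, Gamma 7, Delta 2.
At 17 seats: Alpha 6, Beta 2, Gamma 8, Delta 1.
Delta drops from 2 to 1.

Delta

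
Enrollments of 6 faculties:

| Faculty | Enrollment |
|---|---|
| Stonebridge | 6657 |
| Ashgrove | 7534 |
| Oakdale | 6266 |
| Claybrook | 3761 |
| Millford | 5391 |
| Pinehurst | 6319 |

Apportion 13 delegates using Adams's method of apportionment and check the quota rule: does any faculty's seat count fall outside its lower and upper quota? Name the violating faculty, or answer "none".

Standard quotas: Stonebridge 2.409, Ashgrove 2.726, Oakdale 2.267, Claybrook 1.361, Millford 1.951, Pinehurst 2.286.
Adams allocation: Stonebridge 2, Ashgrove 3, Oakdale 2, Claybrook 2, Millford 2, Pinehurst 2.
Every allocation lies between the lower and upper quota.

none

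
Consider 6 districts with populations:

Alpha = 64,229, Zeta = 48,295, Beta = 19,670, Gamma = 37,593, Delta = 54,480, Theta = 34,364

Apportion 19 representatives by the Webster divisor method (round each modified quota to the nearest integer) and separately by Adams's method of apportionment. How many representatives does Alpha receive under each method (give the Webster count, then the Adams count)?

5 and 4

Webster: Alpha 5, Zeta 4, Beta 1, Gamma 3, Delta 4, Theta 2.
Adams: Alpha 4, Zeta 3, Beta 2, Gamma 3, Delta 4, Theta 3.
Alpha gets 5 under Webster and 4 under Adams.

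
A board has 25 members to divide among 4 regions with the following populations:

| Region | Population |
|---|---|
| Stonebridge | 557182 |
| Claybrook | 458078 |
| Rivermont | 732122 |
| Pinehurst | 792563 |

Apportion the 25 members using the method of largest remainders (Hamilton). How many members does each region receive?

Total 2539945; standard divisor 2539945/25 ≈ 101597.8.
Standard quotas: Stonebridge 5.4842, Claybrook 4.5087, Rivermont 7.2061, Pinehurst 7.8010.
Lower quotas: Stonebridge 5, Claybrook 4, Rivermont 7, Pinehurst 7 (sum 23, leaving 2 seats).
Remainders in descending order: Pinehurst 0.8010, Claybrook 0.5087, Stonebridge 0.4842, Rivermont 0.2061.
The surplus seats go to Pinehurst, Claybrook.

Stonebridge 5, Claybrook 5, Rivermont 7, Pinehurst 8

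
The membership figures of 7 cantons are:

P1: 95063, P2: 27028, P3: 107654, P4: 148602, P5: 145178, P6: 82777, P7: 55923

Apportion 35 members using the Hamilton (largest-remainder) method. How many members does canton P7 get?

3

The standard divisor is 662225/35 ≈ 18920.714.
Standard quotas: P1 5.0243, P2 1.4285, P3 5.6897, P4 7.8539, P5 7.6730, P6 4.3749, P7 2.9556.
Lower quotas: P1 5, P2 1, P3 5, P4 7, P5 7, P6 4, P7 2 (sum 31, leaving 4 seats).
Remainders in descending order: P7 0.9556, P4 0.8539, P3 0.6897, P5 0.6730, P2 0.4285, P6 0.3749, P1 0.0243.
Largest remainders: P7, P4, P3, P5 receive the extra seats.
P7 receives 3.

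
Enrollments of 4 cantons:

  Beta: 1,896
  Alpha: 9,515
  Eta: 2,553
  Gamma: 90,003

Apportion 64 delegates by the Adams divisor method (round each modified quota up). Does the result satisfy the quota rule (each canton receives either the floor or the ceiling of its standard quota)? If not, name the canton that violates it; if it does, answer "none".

Standard quotas: Beta 1.167, Alpha 5.857, Eta 1.572, Gamma 55.404.
Adams allocation: Beta 2, Alpha 6, Eta 2, Gamma 54.
Gamma has quota 55.404 (lower 55, upper 56) but receives 54 — outside the quota interval.

Gamma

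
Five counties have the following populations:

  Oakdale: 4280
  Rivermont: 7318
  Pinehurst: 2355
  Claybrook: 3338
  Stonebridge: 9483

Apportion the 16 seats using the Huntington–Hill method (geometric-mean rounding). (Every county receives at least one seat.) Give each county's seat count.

With divisor 1698: modified quotas Oakdale 2.521, Rivermont 4.310, Pinehurst 1.387, Claybrook 1.966, Stonebridge 5.585.
Geometric-mean thresholds: Oakdale √(2·3)=2.449, Rivermont √(4·5)=4.472, Pinehurst √(1·2)=1.414, Claybrook √(1·2)=1.414, Stonebridge √(5·6)=5.477.
Each quota rounded against its threshold gives Oakdale 3, Rivermont 4, Pinehurst 1, Claybrook 2, Stonebridge 6 (total 16).

Oakdale: 3, Rivermont: 4, Pinehurst: 1, Claybrook: 2, Stonebridge: 6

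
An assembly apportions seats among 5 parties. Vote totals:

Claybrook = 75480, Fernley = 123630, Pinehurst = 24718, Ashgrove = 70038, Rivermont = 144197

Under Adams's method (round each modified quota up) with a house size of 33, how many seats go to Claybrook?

6

Standard divisor 438063/33 ≈ 13274.636; standard quotas: Claybrook 5.686, Fernley 9.313, Pinehurst 1.862, Ashgrove 5.276, Rivermont 10.863.
Rounding up gives 6, 10, 2, 6, 11 = 35 seats, so the divisor must be adjusted.
With modified divisor 14200: modified quotas Claybrook 5.315, Fernley 8.706, Pinehurst 1.741, Ashgrove 4.932, Rivermont 10.155.
Rounding up: Claybrook 6, Fernley 9, Pinehurst 2, Ashgrove 5, Rivermont 11 (total 33).
Claybrook receives 6.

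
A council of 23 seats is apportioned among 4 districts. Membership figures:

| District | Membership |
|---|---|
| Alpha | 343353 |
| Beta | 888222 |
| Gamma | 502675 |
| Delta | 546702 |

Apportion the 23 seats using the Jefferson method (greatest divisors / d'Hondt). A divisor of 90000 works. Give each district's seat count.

Alpha 3, Beta 9, Gamma 5, Delta 6

With modified divisor 90000: modified quotas Alpha 3.815, Beta 9.869, Gamma 5.585, Delta 6.074.
Rounding down: Alpha 3, Beta 9, Gamma 5, Delta 6 (total 23).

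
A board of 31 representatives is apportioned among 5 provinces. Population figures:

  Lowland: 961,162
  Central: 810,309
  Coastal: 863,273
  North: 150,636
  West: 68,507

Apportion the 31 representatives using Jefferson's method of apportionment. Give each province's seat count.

Lowland=11, Central=9, Coastal=10, North=1, West=0

Standard divisor 2853887/31 ≈ 92060.871; standard quotas: Lowland 10.441, Central 8.802, Coastal 9.377, North 1.636, West 0.744.
Rounding down gives 10, 8, 9, 1, 0 = 28 seats, so the divisor must be adjusted.
With modified divisor 83700: modified quotas Lowland 11.483, Central 9.681, Coastal 10.314, North 1.800, West 0.818.
Rounding down: Lowland 11, Central 9, Coastal 10, North 1, West 0 (total 31).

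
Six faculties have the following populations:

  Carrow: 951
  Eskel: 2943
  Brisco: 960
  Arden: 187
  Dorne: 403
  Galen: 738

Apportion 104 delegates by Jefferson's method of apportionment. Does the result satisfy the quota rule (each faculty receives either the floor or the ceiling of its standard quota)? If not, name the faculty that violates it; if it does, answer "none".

Standard quotas: Carrow 15.999, Eskel 49.510, Brisco 16.150, Arden 3.146, Dorne 6.780, Galen 12.415.
Jefferson allocation: Carrow 16, Eskel 51, Brisco 16, Arden 3, Dorne 6, Galen 12.
Eskel has quota 49.510 (lower 49, upper 50) but receives 51 — outside the quota interval.

Eskel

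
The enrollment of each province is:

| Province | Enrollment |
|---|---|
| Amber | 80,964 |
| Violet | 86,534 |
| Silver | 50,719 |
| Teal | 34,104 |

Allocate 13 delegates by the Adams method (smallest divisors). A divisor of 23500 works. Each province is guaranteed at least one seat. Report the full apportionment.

With modified divisor 23500: modified quotas Amber 3.445, Violet 3.682, Silver 2.158, Teal 1.451.
Rounding up: Amber 4, Violet 4, Silver 3, Teal 2 (total 13).

Amber 4, Violet 4, Silver 3, Teal 2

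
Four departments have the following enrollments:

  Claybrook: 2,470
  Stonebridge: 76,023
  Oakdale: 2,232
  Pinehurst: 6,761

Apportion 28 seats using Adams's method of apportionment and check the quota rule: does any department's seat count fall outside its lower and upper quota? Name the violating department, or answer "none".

Stonebridge

Standard quotas: Claybrook 0.791, Stonebridge 24.331, Oakdale 0.714, Pinehurst 2.164.
Adams allocation: Claybrook 1, Stonebridge 23, Oakdale 1, Pinehurst 3.
Stonebridge has quota 24.331 (lower 24, upper 25) but receives 23 — outside the quota interval.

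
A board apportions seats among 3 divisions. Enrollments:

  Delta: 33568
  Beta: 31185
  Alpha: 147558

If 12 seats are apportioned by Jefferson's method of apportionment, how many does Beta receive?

1

Standard divisor 212311/12 ≈ 17692.583; standard quotas: Delta 1.897, Beta 1.763, Alpha 8.340.
Rounding down gives 1, 1, 8 = 10 seats, so the divisor must be adjusted.
With modified divisor 16000: modified quotas Delta 2.098, Beta 1.949, Alpha 9.222.
Rounding down: Delta 2, Beta 1, Alpha 9 (total 12).
Beta receives 1.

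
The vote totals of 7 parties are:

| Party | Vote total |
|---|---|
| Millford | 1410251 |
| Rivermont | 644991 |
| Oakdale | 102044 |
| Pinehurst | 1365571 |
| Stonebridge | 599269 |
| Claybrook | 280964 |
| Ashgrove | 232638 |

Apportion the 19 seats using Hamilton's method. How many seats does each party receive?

Millford 6, Rivermont 3, Oakdale 0, Pinehurst 6, Stonebridge 2, Claybrook 1, Ashgrove 1

Standard divisor: 4635728 ÷ 19 ≈ 243985.684.
Standard quotas: Millford 5.7801, Rivermont 2.6436, Oakdale 0.4182, Pinehurst 5.5969, Stonebridge 2.4562, Claybrook 1.1516, Ashgrove 0.9535.
Lower quotas: Millford 5, Rivermont 2, Oakdale 0, Pinehurst 5, Stonebridge 2, Claybrook 1, Ashgrove 0 (sum 15, leaving 4 seats).
Remainders in descending order: Ashgrove 0.9535, Millford 0.7801, Rivermont 0.6436, Pinehurst 0.5969, Stonebridge 0.4562, Oakdale 0.4182, Claybrook 0.1516.
Largest remainders: Ashgrove, Millford, Rivermont, Pinehurst receive the extra seats.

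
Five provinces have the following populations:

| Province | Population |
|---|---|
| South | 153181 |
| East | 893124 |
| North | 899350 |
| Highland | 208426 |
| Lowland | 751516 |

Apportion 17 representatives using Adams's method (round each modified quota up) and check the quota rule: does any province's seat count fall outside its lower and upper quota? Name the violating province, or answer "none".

Standard quotas: South 0.896, East 5.225, North 5.262, Highland 1.219, Lowland 4.397.
Adams allocation: South 1, East 5, North 5, Highland 2, Lowland 4.
Every allocation lies between the lower and upper quota.

none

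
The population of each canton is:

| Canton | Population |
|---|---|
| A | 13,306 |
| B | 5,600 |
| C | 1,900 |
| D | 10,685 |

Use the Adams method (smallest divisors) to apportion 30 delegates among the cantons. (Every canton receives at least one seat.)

Standard divisor 31491/30 ≈ 1049.7; standard quotas: A 12.676, B 5.335, C 1.810, D 10.179.
Rounding up gives 13, 6, 2, 11 = 32 seats, so the divisor must be adjusted.
With modified divisor 1114: modified quotas A 11.944, B 5.027, C 1.706, D 9.592.
Rounding up: A 12, B 6, C 2, D 10 (total 30).

A=12; B=6; C=2; D=10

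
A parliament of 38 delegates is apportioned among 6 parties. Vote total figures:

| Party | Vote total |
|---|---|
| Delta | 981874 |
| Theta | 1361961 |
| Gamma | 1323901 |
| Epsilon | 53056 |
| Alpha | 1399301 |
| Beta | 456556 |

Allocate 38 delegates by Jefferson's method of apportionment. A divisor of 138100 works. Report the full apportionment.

Delta 7; Theta 9; Gamma 9; Epsilon 0; Alpha 10; Beta 3

With modified divisor 138100: modified quotas Delta 7.110, Theta 9.862, Gamma 9.587, Epsilon 0.384, Alpha 10.133, Beta 3.306.
Rounding down: Delta 7, Theta 9, Gamma 9, Epsilon 0, Alpha 10, Beta 3 (total 38).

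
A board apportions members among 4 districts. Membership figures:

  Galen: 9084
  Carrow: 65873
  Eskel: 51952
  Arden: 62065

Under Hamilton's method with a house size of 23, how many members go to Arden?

8

Standard divisor: 188974 ÷ 23 ≈ 8216.261.
Standard quotas: Galen 1.1056, Carrow 8.0174, Eskel 6.3231, Arden 7.5539.
Lower quotas: Galen 1, Carrow 8, Eskel 6, Arden 7 (sum 22, leaving 1 seat).
Remainders in descending order: Arden 0.5539, Eskel 0.3231, Galen 0.1056, Carrow 0.0174.
Largest remainder: Arden receives the extra seat.
Arden receives 8.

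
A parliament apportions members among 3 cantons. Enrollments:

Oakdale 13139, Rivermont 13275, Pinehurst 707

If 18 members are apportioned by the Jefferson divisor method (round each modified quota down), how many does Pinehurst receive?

Standard divisor 27121/18 ≈ 1506.722; standard quotas: Oakdale 8.720, Rivermont 8.811, Pinehurst 0.469.
Rounding down gives 8, 8, 0 = 16 seats, so the divisor must be adjusted.
With modified divisor 1400: modified quotas Oakdale 9.385, Rivermont 9.482, Pinehurst 0.505.
Rounding down: Oakdale 9, Rivermont 9, Pinehurst 0 (total 18).
Pinehurst receives 0.

0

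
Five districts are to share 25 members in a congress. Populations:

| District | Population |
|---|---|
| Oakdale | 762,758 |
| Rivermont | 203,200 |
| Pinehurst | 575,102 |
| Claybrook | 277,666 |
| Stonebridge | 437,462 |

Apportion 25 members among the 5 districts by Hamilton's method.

Total 2256188; standard divisor 2256188/25 ≈ 90247.52.
Standard quotas: Oakdale 8.4518, Rivermont 2.2516, Pinehurst 6.3725, Claybrook 3.0767, Stonebridge 4.8474.
Lower quotas: Oakdale 8, Rivermont 2, Pinehurst 6, Claybrook 3, Stonebridge 4 (sum 23, leaving 2 seats).
Remainders in descending order: Stonebridge 0.8474, Oakdale 0.4518, Pinehurst 0.3725, Rivermont 0.2516, Claybrook 0.0767.
The surplus seats go to Stonebridge, Oakdale.

Oakdale 9, Rivermont 2, Pinehurst 6, Claybrook 3, Stonebridge 5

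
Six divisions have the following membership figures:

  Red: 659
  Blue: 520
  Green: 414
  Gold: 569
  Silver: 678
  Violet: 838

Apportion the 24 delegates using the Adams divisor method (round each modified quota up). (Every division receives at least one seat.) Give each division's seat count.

Red 4; Blue 4; Green 3; Gold 4; Silver 4; Violet 5

Standard divisor 3678/24 ≈ 153.25; standard quotas: Red 4.300, Blue 3.393, Green 2.701, Gold 3.713, Silver 4.424, Violet 5.468.
Rounding up gives 5, 4, 3, 4, 5, 6 = 27 seats, so the divisor must be adjusted.
With modified divisor 171: modified quotas Red 3.854, Blue 3.041, Green 2.421, Gold 3.327, Silver 3.965, Violet 4.901.
Rounding up: Red 4, Blue 4, Green 3, Gold 4, Silver 4, Violet 5 (total 24).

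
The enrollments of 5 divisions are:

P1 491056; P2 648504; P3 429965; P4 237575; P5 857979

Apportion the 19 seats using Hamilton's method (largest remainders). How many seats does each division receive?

P1 3, P2 5, P3 3, P4 2, P5 6

Standard divisor: 2665079 ÷ 19 ≈ 140267.316.
Standard quotas: P1 3.5009, P2 4.6233, P3 3.0653, P4 1.6937, P5 6.1167.
Lower quotas: P1 3, P2 4, P3 3, P4 1, P5 6 (sum 17, leaving 2 seats).
Remainders in descending order: P4 0.6937, P2 0.6233, P1 0.5009, P5 0.1167, P3 0.0653.
Largest remainders: P4, P2 receive the extra seats.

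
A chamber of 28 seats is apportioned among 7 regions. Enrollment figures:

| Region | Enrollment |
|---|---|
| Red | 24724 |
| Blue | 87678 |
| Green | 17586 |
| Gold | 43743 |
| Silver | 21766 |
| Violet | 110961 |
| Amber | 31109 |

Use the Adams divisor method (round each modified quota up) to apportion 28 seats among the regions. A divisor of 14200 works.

With modified divisor 14200: modified quotas Red 1.741, Blue 6.175, Green 1.238, Gold 3.080, Silver 1.533, Violet 7.814, Amber 2.191.
Rounding up: Red 2, Blue 7, Green 2, Gold 4, Silver 2, Violet 8, Amber 3 (total 28).

Red=2; Blue=7; Green=2; Gold=4; Silver=2; Violet=8; Amber=3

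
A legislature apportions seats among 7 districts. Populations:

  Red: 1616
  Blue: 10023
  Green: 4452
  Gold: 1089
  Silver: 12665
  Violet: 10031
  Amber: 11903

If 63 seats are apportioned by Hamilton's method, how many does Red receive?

2

Standard divisor: 51779 ÷ 63 ≈ 821.889.
Standard quotas: Red 1.9662, Blue 12.1951, Green 5.4168, Gold 1.3250, Silver 15.4096, Violet 12.2048, Amber 14.4825.
Lower quotas: Red 1, Blue 12, Green 5, Gold 1, Silver 15, Violet 12, Amber 14 (sum 60, leaving 3 seats).
Remainders in descending order: Red 0.9662, Amber 0.4825, Green 0.4168, Silver 0.4096, Gold 0.3250, Violet 0.2048, Blue 0.1951.
The surplus seats go to Red, Amber, Green.
Red receives 2.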